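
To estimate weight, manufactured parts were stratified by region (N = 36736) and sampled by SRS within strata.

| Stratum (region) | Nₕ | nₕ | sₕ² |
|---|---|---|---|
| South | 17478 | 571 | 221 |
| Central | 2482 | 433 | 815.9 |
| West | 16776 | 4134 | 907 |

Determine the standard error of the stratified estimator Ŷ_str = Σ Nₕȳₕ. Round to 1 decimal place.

13057.0

Var(Ŷ_str) = Σₕ Nₕ²(1 − fₕ)sₕ²/nₕ.
South: 17478²·(1 − 571/17478)·221/571 = 1.1437061 × 10^8.
Central: 2482²·(1 − 433/2482)·815.9/433 = 9.5828077 × 10^6.
West: 16776²·(1 − 4134/16776)·907/4134 = 4.6530853 × 10^7.
Sum = 1.7048427 × 10^8.
SE = √(1.7048427 × 10^8) = 13057.0.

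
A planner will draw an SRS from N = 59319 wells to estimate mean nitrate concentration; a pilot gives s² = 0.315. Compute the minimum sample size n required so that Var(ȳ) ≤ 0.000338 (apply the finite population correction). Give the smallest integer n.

918

Without fpc, n₀ = s²/D = 0.315/0.000338 = 931.9527.
With fpc, (1 − n/N)·s²/n ≤ D requires n ≥ n₀/(1 + n₀/N) = 931.9527/(1 + 931.9527/59319) = 917.5374.
Rounding up, n = 918.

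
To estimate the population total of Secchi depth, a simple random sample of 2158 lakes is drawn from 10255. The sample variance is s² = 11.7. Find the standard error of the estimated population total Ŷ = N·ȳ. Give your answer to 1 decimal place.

671.0

Var(Ŷ) = N²·Var(ȳ) = N²·(1 − n/N)·s²/n.
f = 2158/10255 = 0.21043393; Var(ȳ) = 0.78956607·11.7/2158 = 0.0042807799.
Var(Ŷ) = 10255² · 0.0042807799 = 450188.33.
SE(Ŷ) = √(450188.33) = 671.0.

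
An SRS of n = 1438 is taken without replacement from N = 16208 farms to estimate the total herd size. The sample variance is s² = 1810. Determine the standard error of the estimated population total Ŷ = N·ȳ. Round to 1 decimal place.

Var(Ŷ) = N²·Var(ȳ) = N²·(1 − n/N)·s²/n.
f = 1438/16208 = 0.08872162; Var(ȳ) = 0.91127838·1810/1438 = 1.1470194.
Var(Ŷ) = 16208² · 1.1470194 = 3.0132115 × 10^8.
SE(Ŷ) = √(3.0132115 × 10^8) = 17358.6.

17358.6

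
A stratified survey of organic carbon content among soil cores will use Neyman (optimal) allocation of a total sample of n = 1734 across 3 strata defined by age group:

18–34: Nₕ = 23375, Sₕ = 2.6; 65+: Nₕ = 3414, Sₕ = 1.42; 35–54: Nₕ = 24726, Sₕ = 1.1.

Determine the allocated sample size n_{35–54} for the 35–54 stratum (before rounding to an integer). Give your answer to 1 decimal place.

508.1

Neyman allocation: nₕ = n·NₕSₕ / Σⱼ NⱼSⱼ.
Σ NⱼSⱼ = 23375·2.6 + 3414·1.42 + 24726·1.1 = 92821.48.
n_{35–54} = 1734·24726·1.1 / 92821.48 = 508.1.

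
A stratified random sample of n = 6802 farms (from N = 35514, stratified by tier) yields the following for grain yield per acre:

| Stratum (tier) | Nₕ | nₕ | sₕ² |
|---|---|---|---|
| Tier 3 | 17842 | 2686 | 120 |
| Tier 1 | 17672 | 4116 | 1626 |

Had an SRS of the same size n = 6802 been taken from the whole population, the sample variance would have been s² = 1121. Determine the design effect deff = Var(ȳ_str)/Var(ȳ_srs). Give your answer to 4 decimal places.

Var(ȳ_str) = Σ Wₕ²(1−fₕ)sₕ²/nₕ with Wₕ = Nₕ/35514:
  Tier 3: (17842/35514)²·(1−2686/17842)·120/2686 = 0.0095786474
  Tier 1: (17672/35514)²·(1−4116/17672)·1626/4116 = 0.075034891
  → Var(ȳ_str) = 0.084613538.
Var(ȳ_srs) = (1 − 6802/35514)·1121/6802 = 0.13323945.
deff = 0.084613538 / 0.13323945 = 0.6350.

0.6350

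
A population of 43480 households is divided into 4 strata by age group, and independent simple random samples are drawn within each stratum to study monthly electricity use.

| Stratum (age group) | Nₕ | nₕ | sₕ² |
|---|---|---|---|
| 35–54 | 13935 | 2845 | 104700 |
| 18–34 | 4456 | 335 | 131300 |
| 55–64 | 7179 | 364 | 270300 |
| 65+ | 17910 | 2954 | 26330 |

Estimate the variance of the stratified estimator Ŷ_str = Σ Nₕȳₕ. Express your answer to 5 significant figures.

Var(Ŷ_str) = Σₕ Nₕ²(1 − fₕ)sₕ²/nₕ.
35–54: 13935²·(1 − 2845/13935)·104700/2845 = 5.687258 × 10^9.
18–34: 4456²·(1 − 335/4456)·131300/335 = 7.1972687 × 10^9.
55–64: 7179²·(1 − 364/7179)·270300/364 = 3.6330759 × 10^10.
65+: 17910²·(1 − 2954/17910)·26330/2954 = 2.3875441 × 10^9.
Sum = 5.160283 × 10^10.

5.1603 × 10^10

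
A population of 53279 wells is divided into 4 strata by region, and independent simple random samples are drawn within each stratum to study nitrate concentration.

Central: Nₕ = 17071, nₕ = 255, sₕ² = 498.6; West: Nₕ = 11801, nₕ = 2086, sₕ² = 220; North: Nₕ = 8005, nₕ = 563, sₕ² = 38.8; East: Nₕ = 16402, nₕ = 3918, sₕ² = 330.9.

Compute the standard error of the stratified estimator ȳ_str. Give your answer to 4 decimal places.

Var(ȳ_str) = Σₕ Wₕ²(1 − fₕ)sₕ²/nₕ with Wₕ = Nₕ/N, N = 53279.
Central: Wₕ = 0.32040767; term = 0.32040767²·(1 − 0.01493761)·498.6/255 = 0.19773412.
West: Wₕ = 0.22149440; term = 0.22149440²·(1 − 0.17676468)·220/2086 = 0.0042594925.
North: Wₕ = 0.15024681; term = 0.15024681²·(1 − 0.07033104)·38.8/563 = 0.0014463127.
East: Wₕ = 0.30785112; term = 0.30785112²·(1 − 0.23887331)·330.9/3918 = 0.0060921526.
Sum = 0.20953208.
SE = √(0.20953208) = 0.4577.

0.4577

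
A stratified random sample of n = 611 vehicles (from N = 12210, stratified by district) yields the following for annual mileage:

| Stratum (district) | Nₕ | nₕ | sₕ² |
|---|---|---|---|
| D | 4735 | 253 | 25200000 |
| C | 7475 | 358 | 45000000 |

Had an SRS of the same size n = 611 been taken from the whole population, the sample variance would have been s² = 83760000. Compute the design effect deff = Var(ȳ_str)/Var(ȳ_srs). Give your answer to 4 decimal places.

Var(ȳ_str) = Σ Wₕ²(1−fₕ)sₕ²/nₕ with Wₕ = Nₕ/12210:
  D: (4735/12210)²·(1−253/4735)·25200000/253 = 14178.834
  C: (7475/12210)²·(1−358/7475)·45000000/358 = 44854.531
  → Var(ȳ_str) = 59033.365.
Var(ȳ_srs) = (1 − 611/12210)·83760000/611 = 130226.79.
deff = 59033.365 / 130226.79 = 0.4533.

0.4533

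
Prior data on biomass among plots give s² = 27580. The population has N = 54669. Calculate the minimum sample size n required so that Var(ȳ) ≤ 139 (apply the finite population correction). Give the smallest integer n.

Without fpc, n₀ = s²/D = 27580/139 = 198.4173.
With fpc, (1 − n/N)·s²/n ≤ D requires n ≥ n₀/(1 + n₀/N) = 198.4173/(1 + 198.4173/54669) = 197.6998.
Rounding up, n = 198.

198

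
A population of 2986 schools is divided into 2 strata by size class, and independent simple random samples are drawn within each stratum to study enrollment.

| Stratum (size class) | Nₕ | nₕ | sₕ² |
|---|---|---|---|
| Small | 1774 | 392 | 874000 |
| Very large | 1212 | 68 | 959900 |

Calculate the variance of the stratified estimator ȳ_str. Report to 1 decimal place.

Var(ȳ_str) = Σₕ Wₕ²(1 − fₕ)sₕ²/nₕ with Wₕ = Nₕ/N, N = 2986.
Small: Wₕ = 0.59410583; term = 0.59410583²·(1 − 0.22096956)·874000/392 = 613.06626.
Very large: Wₕ = 0.40589417; term = 0.40589417²·(1 − 0.05610561)·959900/68 = 2195.1597.
Sum = 2808.226.

2808.2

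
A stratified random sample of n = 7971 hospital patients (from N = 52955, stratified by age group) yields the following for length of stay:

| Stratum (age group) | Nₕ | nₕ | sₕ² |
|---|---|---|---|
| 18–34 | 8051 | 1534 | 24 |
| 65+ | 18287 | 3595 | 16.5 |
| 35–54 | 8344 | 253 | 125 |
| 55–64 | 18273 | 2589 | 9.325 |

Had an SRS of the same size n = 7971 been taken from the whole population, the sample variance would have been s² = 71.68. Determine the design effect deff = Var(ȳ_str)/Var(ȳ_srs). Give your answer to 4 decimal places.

1.7012

Var(ȳ_str) = Σ Wₕ²(1−fₕ)sₕ²/nₕ with Wₕ = Nₕ/52955:
  18–34: (8051/52955)²·(1−1534/8051)·24/1534 = 2.9273152 × 10^-4
  65+: (18287/52955)²·(1−3595/18287)·16.5/3595 = 4.397385 × 10^-4
  35–54: (8344/52955)²·(1−253/8344)·125/253 = 0.01189466
  55–64: (18273/52955)²·(1−2589/18273)·9.325/2589 = 3.6810315 × 10^-4
  → Var(ȳ_str) = 0.012995233.
Var(ȳ_srs) = (1 − 7971/52955)·71.68/7971 = 0.0076389961.
deff = 0.012995233 / 0.0076389961 = 1.7012.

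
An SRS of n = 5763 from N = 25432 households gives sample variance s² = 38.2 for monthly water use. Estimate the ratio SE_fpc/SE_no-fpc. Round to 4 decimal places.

0.8794

f = n/N = 5763/25432 = 0.22660428.
SE_no-fpc = √(s²/n) = 0.081415552; SE_fpc = √((1−f)s²/n) = 0.071599214.
Ratio = √(1−f) = 0.87942920.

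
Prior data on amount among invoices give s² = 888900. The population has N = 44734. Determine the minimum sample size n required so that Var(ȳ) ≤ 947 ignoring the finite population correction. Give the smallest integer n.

Without fpc, n₀ = s²/D = 888900/947 = 938.6484.
Rounding up, n = 939.

939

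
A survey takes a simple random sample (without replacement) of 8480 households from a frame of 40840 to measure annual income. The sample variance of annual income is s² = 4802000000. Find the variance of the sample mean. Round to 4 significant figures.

448700

Under SRS without replacement, Var(ȳ) = (1 − f)·s²/n with f = n/N = 8480/40840 = 0.20763957.
Var(ȳ) = (1 − 0.20763957)·4802000000/8480 = 0.79236043·566273.58 = 448692.78.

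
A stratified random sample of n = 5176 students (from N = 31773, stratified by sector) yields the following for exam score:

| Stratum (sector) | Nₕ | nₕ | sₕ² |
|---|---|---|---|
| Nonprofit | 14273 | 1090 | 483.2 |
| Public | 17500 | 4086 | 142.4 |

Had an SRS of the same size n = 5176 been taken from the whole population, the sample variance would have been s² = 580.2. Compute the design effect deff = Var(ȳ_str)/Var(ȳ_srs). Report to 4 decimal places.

0.9669

Var(ȳ_str) = Σ Wₕ²(1−fₕ)sₕ²/nₕ with Wₕ = Nₕ/31773:
  Nonprofit: (14273/31773)²·(1−1090/14273)·483.2/1090 = 0.082625386
  Public: (17500/31773)²·(1−4086/17500)·142.4/4086 = 0.0081038526
  → Var(ȳ_str) = 0.090729239.
Var(ȳ_srs) = (1 − 5176/31773)·580.2/5176 = 0.093833494.
deff = 0.090729239 / 0.093833494 = 0.9669.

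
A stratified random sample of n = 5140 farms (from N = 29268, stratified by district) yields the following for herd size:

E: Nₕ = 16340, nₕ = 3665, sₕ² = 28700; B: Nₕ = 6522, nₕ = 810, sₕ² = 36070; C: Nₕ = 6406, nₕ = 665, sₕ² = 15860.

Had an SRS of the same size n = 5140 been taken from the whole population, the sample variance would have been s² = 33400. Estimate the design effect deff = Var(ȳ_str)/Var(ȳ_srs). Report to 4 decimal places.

Var(ȳ_str) = Σ Wₕ²(1−fₕ)sₕ²/nₕ with Wₕ = Nₕ/29268:
  E: (16340/29268)²·(1−3665/16340)·28700/3665 = 1.8933105
  B: (6522/29268)²·(1−810/6522)·36070/810 = 1.9366183
  C: (6406/29268)²·(1−665/6406)·15860/665 = 1.0239292
  → Var(ȳ_str) = 4.853858.
Var(ȳ_srs) = (1 − 5140/29268)·33400/5140 = 5.3568764.
deff = 4.853858 / 5.3568764 = 0.9061.

0.9061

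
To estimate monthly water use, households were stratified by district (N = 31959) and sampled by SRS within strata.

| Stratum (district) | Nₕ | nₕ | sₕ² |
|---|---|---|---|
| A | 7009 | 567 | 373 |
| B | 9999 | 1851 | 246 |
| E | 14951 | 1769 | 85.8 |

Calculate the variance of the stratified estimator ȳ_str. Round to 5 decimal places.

0.04904

Var(ȳ_str) = Σₕ Wₕ²(1 − fₕ)sₕ²/nₕ with Wₕ = Nₕ/N, N = 31959.
A: Wₕ = 0.21931224; term = 0.21931224²·(1 − 0.08089599)·373/567 = 0.029081459.
B: Wₕ = 0.31286961; term = 0.31286961²·(1 − 0.18511851)·246/1851 = 0.010601075.
E: Wₕ = 0.46781814; term = 0.46781814²·(1 − 0.11831984)·85.8/1769 = 0.0093588964.
Sum = 0.04904143.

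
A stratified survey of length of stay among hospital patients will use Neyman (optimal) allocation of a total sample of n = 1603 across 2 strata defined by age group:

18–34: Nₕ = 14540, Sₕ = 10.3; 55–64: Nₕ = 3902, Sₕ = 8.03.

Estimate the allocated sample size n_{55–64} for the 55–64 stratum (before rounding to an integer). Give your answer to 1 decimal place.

Neyman allocation: nₕ = n·NₕSₕ / Σⱼ NⱼSⱼ.
Σ NⱼSⱼ = 14540·10.3 + 3902·8.03 = 181095.06.
n_{55–64} = 1603·3902·8.03 / 181095.06 = 277.4.

277.4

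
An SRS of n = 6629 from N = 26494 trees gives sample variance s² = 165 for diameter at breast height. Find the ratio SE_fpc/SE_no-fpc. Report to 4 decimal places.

f = n/N = 6629/26494 = 0.25020759.
SE_no-fpc = √(s²/n) = 0.15776765; SE_fpc = √((1−f)s²/n) = 0.13661188.
Ratio = √(1−f) = 0.86590554.

0.8659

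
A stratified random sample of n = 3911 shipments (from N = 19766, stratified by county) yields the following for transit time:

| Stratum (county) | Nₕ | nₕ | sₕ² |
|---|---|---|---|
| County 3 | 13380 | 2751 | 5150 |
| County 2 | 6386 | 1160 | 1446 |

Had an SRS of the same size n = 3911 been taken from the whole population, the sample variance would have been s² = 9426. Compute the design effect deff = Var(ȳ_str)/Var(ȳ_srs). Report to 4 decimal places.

Var(ȳ_str) = Σ Wₕ²(1−fₕ)sₕ²/nₕ with Wₕ = Nₕ/19766:
  County 3: (13380/19766)²·(1−2751/13380)·5150/2751 = 0.68143993
  County 2: (6386/19766)²·(1−1160/6386)·1446/1160 = 0.10648074
  → Var(ȳ_str) = 0.78792067.
Var(ȳ_srs) = (1 − 3911/19766)·9426/3911 = 1.9332458.
deff = 0.78792067 / 1.9332458 = 0.4076.

0.4076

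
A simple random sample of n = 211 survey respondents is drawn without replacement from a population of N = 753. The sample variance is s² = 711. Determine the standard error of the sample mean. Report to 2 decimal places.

1.56

Under SRS without replacement, Var(ȳ) = (1 − f)·s²/n with f = n/N = 211/753 = 0.28021248.
Var(ȳ) = (1 − 0.28021248)·711/211 = 0.71978752·3.3696682 = 2.4254451.
SE(ȳ) = √(2.4254451) = 1.56.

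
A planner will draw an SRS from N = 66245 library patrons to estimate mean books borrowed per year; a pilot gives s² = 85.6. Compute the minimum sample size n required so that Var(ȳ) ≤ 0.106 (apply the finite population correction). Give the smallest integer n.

798

Without fpc, n₀ = s²/D = 85.6/0.106 = 807.5472.
With fpc, (1 − n/N)·s²/n ≤ D requires n ≥ n₀/(1 + n₀/N) = 807.5472/(1 + 807.5472/66245) = 797.8215.
Rounding up, n = 798.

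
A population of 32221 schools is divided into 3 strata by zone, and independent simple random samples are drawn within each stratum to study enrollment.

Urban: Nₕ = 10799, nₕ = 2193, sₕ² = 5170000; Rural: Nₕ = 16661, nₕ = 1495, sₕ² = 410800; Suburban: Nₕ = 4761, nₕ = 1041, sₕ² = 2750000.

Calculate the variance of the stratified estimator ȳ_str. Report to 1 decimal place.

323.0

Var(ȳ_str) = Σₕ Wₕ²(1 − fₕ)sₕ²/nₕ with Wₕ = Nₕ/N, N = 32221.
Urban: Wₕ = 0.33515409; term = 0.33515409²·(1 − 0.20307436)·5170000/2193 = 211.03708.
Rural: Wₕ = 0.51708513; term = 0.51708513²·(1 − 0.08973051)·410800/1495 = 66.878008.
Suburban: Wₕ = 0.14776078; term = 0.14776078²·(1 − 0.21865154)·2750000/1041 = 45.065589.
Sum = 322.98068.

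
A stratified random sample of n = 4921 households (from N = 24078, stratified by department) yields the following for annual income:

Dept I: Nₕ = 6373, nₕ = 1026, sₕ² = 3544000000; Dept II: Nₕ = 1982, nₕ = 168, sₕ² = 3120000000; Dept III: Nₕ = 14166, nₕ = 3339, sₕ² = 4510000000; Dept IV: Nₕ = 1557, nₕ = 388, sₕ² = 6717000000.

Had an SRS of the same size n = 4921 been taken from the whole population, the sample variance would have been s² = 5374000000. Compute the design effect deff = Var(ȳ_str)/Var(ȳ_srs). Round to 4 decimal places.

0.8400

Var(ȳ_str) = Σ Wₕ²(1−fₕ)sₕ²/nₕ with Wₕ = Nₕ/24078:
  Dept I: (6373/24078)²·(1−1026/6373)·3544000000/1026 = 203029.73
  Dept II: (1982/24078)²·(1−168/1982)·3120000000/168 = 115171.61
  Dept III: (14166/24078)²·(1−3339/14166)·4510000000/3339 = 357334.28
  Dept IV: (1557/24078)²·(1−388/1557)·6717000000/388 = 54350.798
  → Var(ȳ_str) = 729886.42.
Var(ȳ_srs) = (1 − 4921/24078)·5374000000/4921 = 868863.17.
deff = 729886.42 / 868863.17 = 0.8400.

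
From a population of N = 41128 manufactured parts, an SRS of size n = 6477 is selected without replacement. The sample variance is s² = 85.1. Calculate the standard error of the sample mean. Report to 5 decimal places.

0.10521

Under SRS without replacement, Var(ȳ) = (1 − f)·s²/n with f = n/N = 6477/41128 = 0.15748395.
Var(ȳ) = (1 − 0.15748395)·85.1/6477 = 0.84251605·0.013138799 = 0.011069649.
SE(ȳ) = √(0.011069649) = 0.10521.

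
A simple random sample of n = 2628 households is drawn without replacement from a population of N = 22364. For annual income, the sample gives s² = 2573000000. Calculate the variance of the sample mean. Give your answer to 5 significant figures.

864020

Under SRS without replacement, Var(ȳ) = (1 − f)·s²/n with f = n/N = 2628/22364 = 0.11751028.
Var(ȳ) = (1 − 0.11751028)·2573000000/2628 = 0.88248972·979071.54 = 864020.56.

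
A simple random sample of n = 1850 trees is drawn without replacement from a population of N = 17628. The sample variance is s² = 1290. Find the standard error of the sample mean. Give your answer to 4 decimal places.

0.7900

Under SRS without replacement, Var(ȳ) = (1 − f)·s²/n with f = n/N = 1850/17628 = 0.10494668.
Var(ȳ) = (1 − 0.10494668)·1290/1850 = 0.89505332·0.6972973 = 0.62411826.
SE(ȳ) = √(0.62411826) = 0.7900.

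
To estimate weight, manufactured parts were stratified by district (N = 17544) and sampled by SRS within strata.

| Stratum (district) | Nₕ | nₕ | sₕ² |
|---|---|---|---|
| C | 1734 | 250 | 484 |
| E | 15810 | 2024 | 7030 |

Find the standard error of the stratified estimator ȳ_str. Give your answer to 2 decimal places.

Var(ȳ_str) = Σₕ Wₕ²(1 − fₕ)sₕ²/nₕ with Wₕ = Nₕ/N, N = 17544.
C: Wₕ = 0.09883721; term = 0.09883721²·(1 − 0.14417532)·484/250 = 0.016185686.
E: Wₕ = 0.90116279; term = 0.90116279²·(1 − 0.12802024)·7030/2024 = 2.4595617.
Sum = 2.4757474.
SE = √(2.4757474) = 1.57.

1.57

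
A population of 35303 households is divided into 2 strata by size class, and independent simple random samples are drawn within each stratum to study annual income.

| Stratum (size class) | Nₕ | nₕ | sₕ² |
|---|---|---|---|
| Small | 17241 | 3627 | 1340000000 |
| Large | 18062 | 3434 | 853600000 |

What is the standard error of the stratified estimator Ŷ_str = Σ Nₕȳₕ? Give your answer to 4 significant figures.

Var(Ŷ_str) = Σₕ Nₕ²(1 − fₕ)sₕ²/nₕ.
Small: 17241²·(1 − 3627/17241)·1340000000/3627 = 8.6717239 × 10^13.
Large: 18062²·(1 − 3434/18062)·853600000/3434 = 6.5675729 × 10^13.
Sum = 1.5239297 × 10^14.
SE = √(1.5239297 × 10^14) = 1.234 × 10^7.

1.234 × 10^7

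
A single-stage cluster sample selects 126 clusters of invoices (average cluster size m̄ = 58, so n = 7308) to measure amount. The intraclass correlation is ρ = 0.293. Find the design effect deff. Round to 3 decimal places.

17.701

deff = 1 + (58 − 1)·0.293 = 1 + 16.701 = 17.701.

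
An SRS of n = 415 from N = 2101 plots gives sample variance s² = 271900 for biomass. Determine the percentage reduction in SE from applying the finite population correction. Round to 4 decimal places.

10.4190

f = n/N = 415/2101 = 0.19752499.
SE_no-fpc = √(s²/n) = 25.596498; SE_fpc = √((1−f)s²/n) = 22.929591.
Ratio = √(1−f) = 0.89580970. Reduction = 100·(1 − 0.89580970) = 10.4190%.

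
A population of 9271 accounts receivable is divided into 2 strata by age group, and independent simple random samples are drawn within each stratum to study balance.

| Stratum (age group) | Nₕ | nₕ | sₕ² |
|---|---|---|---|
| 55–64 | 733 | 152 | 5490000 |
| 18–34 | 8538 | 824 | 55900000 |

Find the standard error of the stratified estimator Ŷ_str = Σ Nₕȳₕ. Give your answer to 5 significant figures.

2.1174 × 10^6

Var(Ŷ_str) = Σₕ Nₕ²(1 − fₕ)sₕ²/nₕ.
55–64: 733²·(1 − 152/733)·5490000/152 = 1.538186 × 10^10.
18–34: 8538²·(1 − 824/8538)·55900000/824 = 4.4680742 × 10^12.
Sum = 4.4834561 × 10^12.
SE = √(4.4834561 × 10^12) = 2.1174 × 10^6.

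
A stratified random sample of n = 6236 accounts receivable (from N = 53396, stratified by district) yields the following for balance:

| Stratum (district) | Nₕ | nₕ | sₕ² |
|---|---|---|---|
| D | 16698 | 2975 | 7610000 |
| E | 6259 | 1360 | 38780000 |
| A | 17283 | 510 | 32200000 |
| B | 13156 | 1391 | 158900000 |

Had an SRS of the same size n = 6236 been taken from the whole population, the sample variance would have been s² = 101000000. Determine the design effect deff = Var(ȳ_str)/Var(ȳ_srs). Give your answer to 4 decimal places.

0.9181

Var(ȳ_str) = Σ Wₕ²(1−fₕ)sₕ²/nₕ with Wₕ = Nₕ/53396:
  D: (16698/53396)²·(1−2975/16698)·7610000/2975 = 205.5861
  E: (6259/53396)²·(1−1360/6259)·38780000/1360 = 306.66474
  A: (17283/53396)²·(1−510/17283)·32200000/510 = 6419.4545
  B: (13156/53396)²·(1−1391/13156)·158900000/1391 = 6201.4767
  → Var(ȳ_str) = 13133.182.
Var(ȳ_srs) = (1 − 6236/53396)·101000000/6236 = 14304.752.
deff = 13133.182 / 14304.752 = 0.9181.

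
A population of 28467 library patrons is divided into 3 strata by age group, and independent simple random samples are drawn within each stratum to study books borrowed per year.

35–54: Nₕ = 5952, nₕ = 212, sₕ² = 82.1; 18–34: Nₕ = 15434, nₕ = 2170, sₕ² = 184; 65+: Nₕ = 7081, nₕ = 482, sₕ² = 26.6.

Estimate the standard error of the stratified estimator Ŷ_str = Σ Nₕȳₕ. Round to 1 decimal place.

5759.2

Var(Ŷ_str) = Σₕ Nₕ²(1 − fₕ)sₕ²/nₕ.
35–54: 5952²·(1 − 212/5952)·82.1/212 = 1.3230678 × 10^7.
18–34: 15434²·(1 − 2170/15434)·184/2170 = 1.7358456 × 10^7.
65+: 7081²·(1 − 482/7081)·26.6/482 = 2.5787386 × 10^6.
Sum = 3.3167873 × 10^7.
SE = √(3.3167873 × 10^7) = 5759.2.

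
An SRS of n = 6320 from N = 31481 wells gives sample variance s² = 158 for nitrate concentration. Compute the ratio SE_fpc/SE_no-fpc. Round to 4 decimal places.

0.8940

f = n/N = 6320/31481 = 0.20075601.
SE_no-fpc = √(s²/n) = 0.15811388; SE_fpc = √((1−f)s²/n) = 0.14135452.
Ratio = √(1−f) = 0.89400447.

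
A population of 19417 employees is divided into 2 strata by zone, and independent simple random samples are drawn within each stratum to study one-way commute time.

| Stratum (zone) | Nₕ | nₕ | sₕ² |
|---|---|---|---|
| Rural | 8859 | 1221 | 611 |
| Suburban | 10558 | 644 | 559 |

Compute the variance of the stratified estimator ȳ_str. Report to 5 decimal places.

Var(ȳ_str) = Σₕ Wₕ²(1 − fₕ)sₕ²/nₕ with Wₕ = Nₕ/N, N = 19417.
Rural: Wₕ = 0.45624968; term = 0.45624968²·(1 − 0.13782594)·611/1221 = 0.089810195.
Suburban: Wₕ = 0.54375032; term = 0.54375032²·(1 − 0.06099640)·559/644 = 0.24098624.
Sum = 0.33079644.

0.33080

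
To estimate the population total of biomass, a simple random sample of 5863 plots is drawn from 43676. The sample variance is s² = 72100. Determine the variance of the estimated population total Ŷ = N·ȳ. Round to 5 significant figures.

Var(Ŷ) = N²·Var(ȳ) = N²·(1 − n/N)·s²/n.
f = 5863/43676 = 0.13423848; Var(ȳ) = 0.86576152·72100/5863 = 10.646666.
Var(Ŷ) = 43676² · 10.646666 = 2.0309505 × 10^10.

2.0310 × 10^10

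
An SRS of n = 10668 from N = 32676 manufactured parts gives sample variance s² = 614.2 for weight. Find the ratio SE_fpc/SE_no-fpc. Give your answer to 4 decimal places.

0.8207

f = n/N = 10668/32676 = 0.32647815.
SE_no-fpc = √(s²/n) = 0.23994594; SE_fpc = √((1−f)s²/n) = 0.19691974.
Ratio = √(1−f) = 0.82068377.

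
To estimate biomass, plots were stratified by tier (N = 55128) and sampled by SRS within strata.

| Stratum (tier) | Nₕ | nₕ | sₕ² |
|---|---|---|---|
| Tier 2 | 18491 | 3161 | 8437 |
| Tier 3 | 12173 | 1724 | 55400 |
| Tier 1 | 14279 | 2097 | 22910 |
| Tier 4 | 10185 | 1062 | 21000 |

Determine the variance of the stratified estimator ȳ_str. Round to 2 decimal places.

2.82

Var(ȳ_str) = Σₕ Wₕ²(1 − fₕ)sₕ²/nₕ with Wₕ = Nₕ/N, N = 55128.
Tier 2: Wₕ = 0.33541939; term = 0.33541939²·(1 − 0.17094803)·8437/3161 = 0.24895545.
Tier 3: Wₕ = 0.22081338; term = 0.22081338²·(1 − 0.14162491)·55400/1724 = 1.3449322.
Tier 1: Wₕ = 0.25901538; term = 0.25901538²·(1 − 0.14685902)·22910/2097 = 0.62531461.
Tier 4: Wₕ = 0.18475185; term = 0.18475185²·(1 − 0.10427099)·21000/1062 = 0.60457337.
Sum = 2.8237756.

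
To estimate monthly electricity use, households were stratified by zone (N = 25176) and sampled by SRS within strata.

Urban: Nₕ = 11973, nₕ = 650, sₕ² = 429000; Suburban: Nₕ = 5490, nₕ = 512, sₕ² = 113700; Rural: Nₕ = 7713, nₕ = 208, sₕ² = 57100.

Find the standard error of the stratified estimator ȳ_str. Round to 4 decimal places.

13.2595

Var(ȳ_str) = Σₕ Wₕ²(1 − fₕ)sₕ²/nₕ with Wₕ = Nₕ/N, N = 25176.
Urban: Wₕ = 0.47557197; term = 0.47557197²·(1 − 0.05428882)·429000/650 = 141.16758.
Suburban: Wₕ = 0.21806482; term = 0.21806482²·(1 − 0.09326047)·113700/512 = 9.5751212.
Rural: Wₕ = 0.30636320; term = 0.30636320²·(1 − 0.02696746)·57100/208 = 25.071097.
Sum = 175.8138.
SE = √(175.8138) = 13.2595.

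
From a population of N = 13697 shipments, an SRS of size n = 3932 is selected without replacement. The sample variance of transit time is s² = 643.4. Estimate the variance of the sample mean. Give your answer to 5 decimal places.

Under SRS without replacement, Var(ȳ) = (1 − f)·s²/n with f = n/N = 3932/13697 = 0.28707016.
Var(ȳ) = (1 − 0.28707016)·643.4/3932 = 0.71292984·0.16363174 = 0.11665795.

0.11666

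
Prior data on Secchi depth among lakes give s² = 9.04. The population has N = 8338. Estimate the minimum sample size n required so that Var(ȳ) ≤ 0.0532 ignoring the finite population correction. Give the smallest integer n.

170

Without fpc, n₀ = s²/D = 9.04/0.0532 = 169.9248.
Rounding up, n = 170.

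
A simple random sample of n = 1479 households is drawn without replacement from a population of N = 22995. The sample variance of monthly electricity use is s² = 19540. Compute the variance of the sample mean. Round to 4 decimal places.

12.3619

Under SRS without replacement, Var(ȳ) = (1 − f)·s²/n with f = n/N = 1479/22995 = 0.06431833.
Var(ȳ) = (1 − 0.06431833)·19540/1479 = 0.93568167·13.211629 = 12.36188.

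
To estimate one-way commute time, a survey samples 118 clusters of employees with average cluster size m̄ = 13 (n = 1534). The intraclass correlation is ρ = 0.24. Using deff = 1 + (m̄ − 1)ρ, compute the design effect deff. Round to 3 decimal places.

3.880

deff = 1 + (13 − 1)·0.24 = 1 + 2.88 = 3.88.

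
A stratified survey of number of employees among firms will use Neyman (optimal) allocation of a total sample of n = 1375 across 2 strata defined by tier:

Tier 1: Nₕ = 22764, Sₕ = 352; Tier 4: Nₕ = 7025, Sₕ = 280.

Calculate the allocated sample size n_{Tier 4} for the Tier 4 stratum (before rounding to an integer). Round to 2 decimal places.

Neyman allocation: nₕ = n·NₕSₕ / Σⱼ NⱼSⱼ.
Σ NⱼSⱼ = 22764·352 + 7025·280 = 9.979928 × 10^6.
n_{Tier 4} = 1375·7025·280 / (9.979928 × 10^6) = 271.01.

271.01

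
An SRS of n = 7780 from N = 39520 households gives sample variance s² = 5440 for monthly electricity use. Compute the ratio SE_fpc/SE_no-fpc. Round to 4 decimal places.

f = n/N = 7780/39520 = 0.19686235.
SE_no-fpc = √(s²/n) = 0.83619901; SE_fpc = √((1−f)s²/n) = 0.74938439.
Ratio = √(1−f) = 0.89617948.

0.8962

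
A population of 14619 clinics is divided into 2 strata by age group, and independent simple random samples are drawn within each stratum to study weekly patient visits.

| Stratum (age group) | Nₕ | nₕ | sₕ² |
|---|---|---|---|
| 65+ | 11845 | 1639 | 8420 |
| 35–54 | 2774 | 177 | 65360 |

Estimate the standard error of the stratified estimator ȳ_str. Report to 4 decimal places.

Var(ȳ_str) = Σₕ Wₕ²(1 − fₕ)sₕ²/nₕ with Wₕ = Nₕ/N, N = 14619.
65+: Wₕ = 0.81024694; term = 0.81024694²·(1 − 0.13837062)·8420/1639 = 2.905952.
35–54: Wₕ = 0.18975306; term = 0.18975306²·(1 − 0.06380678)·65360/177 = 12.447492.
Sum = 15.353444.
SE = √(15.353444) = 3.9183.

3.9183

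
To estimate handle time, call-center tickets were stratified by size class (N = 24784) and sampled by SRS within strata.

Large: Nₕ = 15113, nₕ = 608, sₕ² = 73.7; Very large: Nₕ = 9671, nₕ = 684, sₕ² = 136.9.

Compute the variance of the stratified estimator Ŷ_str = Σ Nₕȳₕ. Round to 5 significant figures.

Var(Ŷ_str) = Σₕ Nₕ²(1 − fₕ)sₕ²/nₕ.
Large: 15113²·(1 − 608/15113)·73.7/608 = 2.6572494 × 10^7.
Very large: 9671²·(1 − 684/9671)·136.9/684 = 1.7395362 × 10^7.
Sum = 4.3967856 × 10^7.

4.3968 × 10^7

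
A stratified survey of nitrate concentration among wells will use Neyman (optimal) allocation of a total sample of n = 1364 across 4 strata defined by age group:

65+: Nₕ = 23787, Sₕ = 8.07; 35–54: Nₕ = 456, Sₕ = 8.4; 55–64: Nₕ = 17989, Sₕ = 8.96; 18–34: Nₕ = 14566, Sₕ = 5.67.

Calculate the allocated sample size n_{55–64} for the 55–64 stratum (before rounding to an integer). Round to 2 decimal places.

500.16

Neyman allocation: nₕ = n·NₕSₕ / Σⱼ NⱼSⱼ.
Σ NⱼSⱼ = 23787·8.07 + 456·8.4 + 17989·8.96 + 14566·5.67 = 439562.15.
n_{55–64} = 1364·17989·8.96 / 439562.15 = 500.16.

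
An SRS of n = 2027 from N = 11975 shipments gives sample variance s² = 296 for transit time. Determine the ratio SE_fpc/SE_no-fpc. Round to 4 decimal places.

0.9114

f = n/N = 2027/11975 = 0.16926931.
SE_no-fpc = √(s²/n) = 0.3821369; SE_fpc = √((1−f)s²/n) = 0.3482965.
Ratio = √(1−f) = 0.91144429.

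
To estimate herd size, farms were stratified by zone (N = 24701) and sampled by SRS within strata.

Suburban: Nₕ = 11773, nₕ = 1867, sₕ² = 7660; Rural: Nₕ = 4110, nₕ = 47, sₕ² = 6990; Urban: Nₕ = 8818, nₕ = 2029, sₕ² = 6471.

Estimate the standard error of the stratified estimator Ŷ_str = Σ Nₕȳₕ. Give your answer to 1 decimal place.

56151.0

Var(Ŷ_str) = Σₕ Nₕ²(1 − fₕ)sₕ²/nₕ.
Suburban: 11773²·(1 − 1867/11773)·7660/1867 = 4.7848675 × 10^8.
Rural: 4110²·(1 − 47/4110)·6990/47 = 2.4835217 × 10^9.
Urban: 8818²·(1 − 2029/8818)·6471/2029 = 1.9092608 × 10^8.
Sum = 3.1529345 × 10^9.
SE = √(3.1529345 × 10^9) = 56151.0.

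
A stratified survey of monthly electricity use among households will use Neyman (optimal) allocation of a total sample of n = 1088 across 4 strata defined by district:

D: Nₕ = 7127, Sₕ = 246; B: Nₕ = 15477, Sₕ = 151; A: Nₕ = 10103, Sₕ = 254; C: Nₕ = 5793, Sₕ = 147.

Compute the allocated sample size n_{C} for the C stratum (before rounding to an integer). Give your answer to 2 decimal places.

123.40

Neyman allocation: nₕ = n·NₕSₕ / Σⱼ NⱼSⱼ.
Σ NⱼSⱼ = 7127·246 + 15477·151 + 10103·254 + 5793·147 = 7.508002 × 10^6.
n_{C} = 1088·5793·147 / (7.508002 × 10^6) = 123.40.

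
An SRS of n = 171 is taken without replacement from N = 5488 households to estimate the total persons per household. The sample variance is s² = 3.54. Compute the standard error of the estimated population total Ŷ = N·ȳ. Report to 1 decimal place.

Var(Ŷ) = N²·Var(ȳ) = N²·(1 − n/N)·s²/n.
f = 171/5488 = 0.03115889; Var(ȳ) = 0.96884111·3.54/171 = 0.020056711.
Var(Ŷ) = 5488² · 0.020056711 = 604070.91.
SE(Ŷ) = √(604070.91) = 777.2.

777.2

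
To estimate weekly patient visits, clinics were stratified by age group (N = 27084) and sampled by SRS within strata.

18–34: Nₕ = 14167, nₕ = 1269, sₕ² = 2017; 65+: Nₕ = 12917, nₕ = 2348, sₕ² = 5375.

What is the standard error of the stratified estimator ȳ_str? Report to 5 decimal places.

Var(ȳ_str) = Σₕ Wₕ²(1 − fₕ)sₕ²/nₕ with Wₕ = Nₕ/N, N = 27084.
18–34: Wₕ = 0.52307636; term = 0.52307636²·(1 − 0.08957436)·2017/1269 = 0.39593048.
65+: Wₕ = 0.47692364; term = 0.47692364²·(1 − 0.18177595)·5375/2348 = 0.42603995.
Sum = 0.82197043.
SE = √(0.82197043) = 0.90663.

0.90663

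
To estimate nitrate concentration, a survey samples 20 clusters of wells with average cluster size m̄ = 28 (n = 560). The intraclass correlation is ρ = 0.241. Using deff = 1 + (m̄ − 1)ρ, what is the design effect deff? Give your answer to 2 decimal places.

deff = 1 + (28 − 1)·0.241 = 1 + 6.507 = 7.507.

7.51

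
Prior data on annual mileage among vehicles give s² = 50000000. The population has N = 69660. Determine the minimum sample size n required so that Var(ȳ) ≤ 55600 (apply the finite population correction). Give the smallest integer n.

888

Without fpc, n₀ = s²/D = 50000000/55600 = 899.2806.
With fpc, (1 − n/N)·s²/n ≤ D requires n ≥ n₀/(1 + n₀/N) = 899.2806/(1 + 899.2806/69660) = 887.8192.
Rounding up, n = 888.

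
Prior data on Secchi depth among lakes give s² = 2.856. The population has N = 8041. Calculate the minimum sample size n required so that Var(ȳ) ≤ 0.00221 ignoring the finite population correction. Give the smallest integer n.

1293

Without fpc, n₀ = s²/D = 2.856/0.00221 = 1292.3077.
Rounding up, n = 1293.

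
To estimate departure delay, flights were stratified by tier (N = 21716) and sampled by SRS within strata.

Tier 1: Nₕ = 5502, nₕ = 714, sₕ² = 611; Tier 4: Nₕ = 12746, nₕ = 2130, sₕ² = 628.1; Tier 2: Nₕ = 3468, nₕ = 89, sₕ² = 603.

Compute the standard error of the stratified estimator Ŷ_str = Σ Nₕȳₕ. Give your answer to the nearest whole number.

Var(Ŷ_str) = Σₕ Nₕ²(1 − fₕ)sₕ²/nₕ.
Tier 1: 5502²·(1 − 714/5502)·611/714 = 2.2543312 × 10^7.
Tier 4: 12746²·(1 − 2130/12746)·628.1/2130 = 3.9901021 × 10^7.
Tier 2: 3468²·(1 − 89/3468)·603/89 = 7.9395262 × 10^7.
Sum = 1.418396 × 10^8.
SE = √(1.418396 × 10^8) = 11910.

11910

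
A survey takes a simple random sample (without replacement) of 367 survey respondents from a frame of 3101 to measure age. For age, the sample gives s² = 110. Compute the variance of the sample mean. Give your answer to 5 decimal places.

Under SRS without replacement, Var(ȳ) = (1 − f)·s²/n with f = n/N = 367/3101 = 0.11834892.
Var(ȳ) = (1 − 0.11834892)·110/367 = 0.88165108·0.29972752 = 0.26425509.

0.26426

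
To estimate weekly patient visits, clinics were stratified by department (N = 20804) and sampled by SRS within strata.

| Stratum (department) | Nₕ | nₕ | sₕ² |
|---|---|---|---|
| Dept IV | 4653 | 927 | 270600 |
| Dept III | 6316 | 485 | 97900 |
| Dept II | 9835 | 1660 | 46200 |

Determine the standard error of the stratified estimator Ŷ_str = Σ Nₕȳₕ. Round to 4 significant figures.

121400

Var(Ŷ_str) = Σₕ Nₕ²(1 − fₕ)sₕ²/nₕ.
Dept IV: 4653²·(1 − 927/4653)·270600/927 = 5.0608558 × 10^9.
Dept III: 6316²·(1 − 485/6316)·97900/485 = 7.4340609 × 10^9.
Dept II: 9835²·(1 − 1660/9835)·46200/1660 = 2.2376699 × 10^9.
Sum = 1.4732587 × 10^10.
SE = √(1.4732587 × 10^10) = 121400.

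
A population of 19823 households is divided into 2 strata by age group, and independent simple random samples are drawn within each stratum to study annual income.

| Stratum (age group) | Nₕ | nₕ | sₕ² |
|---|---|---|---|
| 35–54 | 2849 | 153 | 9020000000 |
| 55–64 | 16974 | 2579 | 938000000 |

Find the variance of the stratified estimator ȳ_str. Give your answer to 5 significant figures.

1.3785 × 10^6

Var(ȳ_str) = Σₕ Wₕ²(1 − fₕ)sₕ²/nₕ with Wₕ = Nₕ/N, N = 19823.
35–54: Wₕ = 0.14372194; term = 0.14372194²·(1 − 0.05370305)·9020000000/153 = 1.1523613 × 10^6.
55–64: Wₕ = 0.85627806; term = 0.85627806²·(1 − 0.15193826)·938000000/2579 = 226156.25.
Sum = 1.3785176 × 10^6.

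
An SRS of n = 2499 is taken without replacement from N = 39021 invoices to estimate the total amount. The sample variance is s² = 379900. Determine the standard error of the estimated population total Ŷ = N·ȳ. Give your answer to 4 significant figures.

Var(Ŷ) = N²·Var(ȳ) = N²·(1 − n/N)·s²/n.
f = 2499/39021 = 0.06404244; Var(ȳ) = 0.93595756·379900/2499 = 142.28503.
Var(Ŷ) = 39021² · 142.28503 = 2.1664866 × 10^11.
SE(Ŷ) = √(2.1664866 × 10^11) = 465500.

465500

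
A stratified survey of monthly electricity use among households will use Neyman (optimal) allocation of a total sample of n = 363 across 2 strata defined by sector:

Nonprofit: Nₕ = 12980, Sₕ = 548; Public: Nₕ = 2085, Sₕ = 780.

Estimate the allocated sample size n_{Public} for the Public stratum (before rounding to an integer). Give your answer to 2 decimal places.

Neyman allocation: nₕ = n·NₕSₕ / Σⱼ NⱼSⱼ.
Σ NⱼSⱼ = 12980·548 + 2085·780 = 8.73934 × 10^6.
n_{Public} = 363·2085·780 / (8.73934 × 10^6) = 67.55.

67.55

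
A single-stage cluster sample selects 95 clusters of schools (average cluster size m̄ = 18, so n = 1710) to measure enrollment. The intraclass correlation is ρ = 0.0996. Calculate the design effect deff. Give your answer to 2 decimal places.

2.69

deff = 1 + (18 − 1)·0.0996 = 1 + 1.6932 = 2.6932.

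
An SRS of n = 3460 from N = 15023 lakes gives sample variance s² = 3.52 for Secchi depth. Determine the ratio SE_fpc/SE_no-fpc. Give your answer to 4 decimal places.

f = n/N = 3460/15023 = 0.23031352.
SE_no-fpc = √(s²/n) = 0.031895784; SE_fpc = √((1−f)s²/n) = 0.027982738.
Ratio = √(1−f) = 0.87731778.

0.8773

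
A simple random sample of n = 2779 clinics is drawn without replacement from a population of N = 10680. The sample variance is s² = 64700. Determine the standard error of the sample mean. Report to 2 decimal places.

Under SRS without replacement, Var(ȳ) = (1 − f)·s²/n with f = n/N = 2779/10680 = 0.26020599.
Var(ȳ) = (1 − 0.26020599)·64700/2779 = 0.73979401·23.281756 = 17.223704.
SE(ȳ) = √(17.223704) = 4.15.

4.15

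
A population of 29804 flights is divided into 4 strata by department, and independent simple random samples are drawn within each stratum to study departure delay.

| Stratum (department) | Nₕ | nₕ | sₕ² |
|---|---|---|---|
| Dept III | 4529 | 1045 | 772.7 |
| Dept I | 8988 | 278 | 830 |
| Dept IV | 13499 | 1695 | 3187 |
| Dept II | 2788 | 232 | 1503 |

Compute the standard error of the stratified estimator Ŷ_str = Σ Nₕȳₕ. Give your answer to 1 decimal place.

24313.9

Var(Ŷ_str) = Σₕ Nₕ²(1 − fₕ)sₕ²/nₕ.
Dept III: 4529²·(1 − 1045/4529)·772.7/1045 = 1.1667427 × 10^7.
Dept I: 8988²·(1 − 278/8988)·830/278 = 2.3373003 × 10^8.
Dept IV: 13499²·(1 − 1695/13499)·3187/1695 = 2.9960093 × 10^8.
Dept II: 2788²·(1 − 232/2788)·1503/232 = 4.6166252 × 10^7.
Sum = 5.9116464 × 10^8.
SE = √(5.9116464 × 10^8) = 24313.9.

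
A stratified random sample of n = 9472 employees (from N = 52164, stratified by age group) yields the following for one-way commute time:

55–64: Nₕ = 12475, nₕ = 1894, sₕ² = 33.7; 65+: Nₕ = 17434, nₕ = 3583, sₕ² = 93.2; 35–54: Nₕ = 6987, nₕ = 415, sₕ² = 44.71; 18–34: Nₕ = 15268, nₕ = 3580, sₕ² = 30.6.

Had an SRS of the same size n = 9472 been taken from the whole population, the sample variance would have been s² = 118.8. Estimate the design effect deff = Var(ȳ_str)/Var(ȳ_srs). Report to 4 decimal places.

0.5407

Var(ȳ_str) = Σ Wₕ²(1−fₕ)sₕ²/nₕ with Wₕ = Nₕ/52164:
  55–64: (12475/52164)²·(1−1894/12475)·33.7/1894 = 8.6312843 × 10^-4
  65+: (17434/52164)²·(1−3583/17434)·93.2/3583 = 0.0023083704
  35–54: (6987/52164)²·(1−415/6987)·44.71/415 = 0.0018180386
  18–34: (15268/52164)²·(1−3580/15268)·30.6/3580 = 5.6055597 × 10^-4
  → Var(ȳ_str) = 0.0055500934.
Var(ȳ_srs) = (1 − 9472/52164)·118.8/9472 = 0.010264797.
deff = 0.0055500934 / 0.010264797 = 0.5407.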